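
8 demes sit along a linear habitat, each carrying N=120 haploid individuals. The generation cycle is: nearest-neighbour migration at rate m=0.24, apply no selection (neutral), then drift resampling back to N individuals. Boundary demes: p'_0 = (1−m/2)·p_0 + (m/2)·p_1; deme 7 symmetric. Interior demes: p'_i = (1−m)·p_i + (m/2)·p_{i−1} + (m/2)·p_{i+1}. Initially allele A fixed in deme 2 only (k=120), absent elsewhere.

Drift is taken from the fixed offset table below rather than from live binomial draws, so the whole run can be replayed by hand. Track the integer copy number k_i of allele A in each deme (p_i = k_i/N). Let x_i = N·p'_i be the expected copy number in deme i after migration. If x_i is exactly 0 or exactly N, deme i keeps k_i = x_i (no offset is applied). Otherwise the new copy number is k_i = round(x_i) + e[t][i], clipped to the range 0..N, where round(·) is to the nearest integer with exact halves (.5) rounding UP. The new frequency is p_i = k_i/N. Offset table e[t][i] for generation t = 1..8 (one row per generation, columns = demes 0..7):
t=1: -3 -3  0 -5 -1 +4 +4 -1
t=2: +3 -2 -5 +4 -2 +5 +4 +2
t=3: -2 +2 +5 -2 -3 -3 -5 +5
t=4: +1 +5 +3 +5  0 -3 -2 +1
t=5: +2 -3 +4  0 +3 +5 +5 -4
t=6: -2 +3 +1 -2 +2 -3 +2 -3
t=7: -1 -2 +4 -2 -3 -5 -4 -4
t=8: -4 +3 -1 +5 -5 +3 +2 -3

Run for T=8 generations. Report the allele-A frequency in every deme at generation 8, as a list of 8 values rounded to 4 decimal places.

[0.0917, 0.2667, 0.3500, 0.2667, 0.0500, 0.0333, 0.0000, 0.0000]

t=0: k=[0 0 120 0 0 0 0 0]
t=1: x=[0.0000 14.4000 91.2000 14.4000 0.0000 0.0000 0.0000 0.0000] k=[0 11 91 9 0 0 0 0]
t=2: x=[1.3200 19.2800 71.5600 17.7600 1.0800 0.0000 0.0000 0.0000] k=[4 17 67 22 0 0 0 0]
t=3: x=[5.5600 21.4400 55.6000 24.7600 2.6400 0.0000 0.0000 0.0000] k=[4 23 61 23 0 0 0 0]
t=4: x=[6.2800 25.2800 51.8800 24.8000 2.7600 0.0000 0.0000 0.0000] k=[7 30 55 30 3 0 0 0]
t=5: x=[9.7600 30.2400 49.0000 29.7600 5.8800 0.3600 0.0000 0.0000] k=[12 27 53 30 9 5 0 0]
t=6: x=[13.8000 28.3200 47.1200 30.2400 11.0400 4.8800 0.6000 0.0000] k=[12 31 48 28 13 2 3 0]
t=7: x=[14.2800 30.7600 43.5600 28.6000 13.4800 3.4400 2.5200 0.3600] k=[13 29 48 27 10 0 0 0]
t=8: x=[14.9200 29.3600 43.2000 27.4800 10.8400 1.2000 0.0000 0.0000] k=[11 32 42 32 6 4 0 0]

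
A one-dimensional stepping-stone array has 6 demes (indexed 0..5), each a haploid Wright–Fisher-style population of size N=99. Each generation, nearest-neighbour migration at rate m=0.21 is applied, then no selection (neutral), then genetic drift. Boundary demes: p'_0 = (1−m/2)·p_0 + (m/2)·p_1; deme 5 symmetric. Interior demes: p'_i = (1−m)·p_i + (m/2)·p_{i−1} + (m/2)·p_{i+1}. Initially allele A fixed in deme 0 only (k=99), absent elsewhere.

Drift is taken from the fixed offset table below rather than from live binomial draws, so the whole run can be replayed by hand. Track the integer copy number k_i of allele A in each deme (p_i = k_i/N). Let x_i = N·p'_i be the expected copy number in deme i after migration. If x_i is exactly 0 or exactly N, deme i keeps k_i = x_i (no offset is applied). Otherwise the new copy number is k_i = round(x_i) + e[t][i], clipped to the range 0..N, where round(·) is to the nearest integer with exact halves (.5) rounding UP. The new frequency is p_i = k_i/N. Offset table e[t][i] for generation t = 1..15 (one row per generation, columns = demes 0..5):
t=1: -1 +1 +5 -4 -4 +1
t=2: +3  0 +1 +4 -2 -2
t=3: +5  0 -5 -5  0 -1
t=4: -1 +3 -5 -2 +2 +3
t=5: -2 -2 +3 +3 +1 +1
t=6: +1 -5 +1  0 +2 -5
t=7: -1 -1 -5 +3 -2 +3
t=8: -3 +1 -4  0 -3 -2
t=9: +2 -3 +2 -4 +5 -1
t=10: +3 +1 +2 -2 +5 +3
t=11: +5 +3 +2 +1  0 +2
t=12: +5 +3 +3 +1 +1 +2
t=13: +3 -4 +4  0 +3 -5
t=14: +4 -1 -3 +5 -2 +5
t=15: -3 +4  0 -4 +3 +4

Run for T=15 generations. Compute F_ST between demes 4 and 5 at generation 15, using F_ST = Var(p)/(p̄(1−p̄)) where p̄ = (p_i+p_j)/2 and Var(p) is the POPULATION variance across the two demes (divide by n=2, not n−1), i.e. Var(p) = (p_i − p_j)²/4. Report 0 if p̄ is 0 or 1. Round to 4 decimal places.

0.0009

t=0: k=[99 0 0 0 0 0]
t=1: x=[88.6050 10.3950 0.0000 0.0000 0.0000 0.0000] k=[88 11 0 0 0 0]
t=2: x=[79.9150 17.9300 1.1550 0.0000 0.0000 0.0000] k=[83 18 2 0 0 0]
t=3: x=[76.1750 23.1450 3.4700 0.2100 0.0000 0.0000] k=[81 23 0 0 0 0]
t=4: x=[74.9100 26.6750 2.4150 0.0000 0.0000 0.0000] k=[74 30 0 0 0 0]
t=5: x=[69.3800 31.4700 3.1500 0.0000 0.0000 0.0000] k=[67 29 6 0 0 0]
t=6: x=[63.0100 30.5750 7.7850 0.6300 0.0000 0.0000] k=[64 26 9 1 0 0]
t=7: x=[60.0100 28.2050 9.9450 1.7350 0.1050 0.0000] k=[59 27 5 5 0 0]
t=8: x=[55.6400 28.0500 7.3100 4.4750 0.5250 0.0000] k=[53 29 3 4 0 0]
t=9: x=[50.4800 28.7900 5.8350 3.4750 0.4200 0.0000] k=[52 26 8 0 5 0]
t=10: x=[49.2700 26.8400 9.0500 1.3650 3.9500 0.5250] k=[52 28 11 0 9 4]
t=11: x=[49.4800 28.7350 11.6300 2.1000 7.5300 4.5250] k=[54 32 14 3 8 7]
t=12: x=[51.6900 32.4200 14.7350 4.6800 7.3700 7.1050] k=[57 35 18 6 8 9]
t=13: x=[54.6900 35.5250 18.5250 7.4700 7.8950 8.8950] k=[58 32 23 7 11 4]
t=14: x=[55.2700 33.7850 22.2650 9.1000 9.8450 4.7350] k=[59 33 19 14 8 10]
t=15: x=[56.2700 34.2600 19.9450 13.8950 8.8400 9.7900] k=[53 38 20 10 12 14]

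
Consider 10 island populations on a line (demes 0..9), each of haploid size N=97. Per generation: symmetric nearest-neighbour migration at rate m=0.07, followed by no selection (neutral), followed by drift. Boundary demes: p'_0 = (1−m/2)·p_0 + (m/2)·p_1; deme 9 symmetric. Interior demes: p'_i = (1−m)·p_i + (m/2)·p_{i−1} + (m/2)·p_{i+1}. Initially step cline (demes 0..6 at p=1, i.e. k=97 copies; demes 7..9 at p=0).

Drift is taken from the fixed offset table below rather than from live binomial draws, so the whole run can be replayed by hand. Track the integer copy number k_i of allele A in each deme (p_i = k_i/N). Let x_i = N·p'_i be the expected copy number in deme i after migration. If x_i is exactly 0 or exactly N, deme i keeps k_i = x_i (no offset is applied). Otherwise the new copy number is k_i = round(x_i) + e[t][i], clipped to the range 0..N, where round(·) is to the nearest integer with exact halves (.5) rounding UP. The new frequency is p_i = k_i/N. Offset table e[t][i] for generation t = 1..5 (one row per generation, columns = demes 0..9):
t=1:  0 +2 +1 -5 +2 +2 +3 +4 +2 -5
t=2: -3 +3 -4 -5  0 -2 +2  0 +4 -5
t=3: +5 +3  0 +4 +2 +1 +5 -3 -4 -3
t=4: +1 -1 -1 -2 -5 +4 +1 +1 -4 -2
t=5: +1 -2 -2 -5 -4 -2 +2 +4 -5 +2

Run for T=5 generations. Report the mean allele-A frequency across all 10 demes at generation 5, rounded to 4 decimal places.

0.7155

t=0: k=[97 97 97 97 97 97 97 0 0 0]
t=1: x=[97.0000 97.0000 97.0000 97.0000 97.0000 97.0000 93.6050 3.3950 0.0000 0.0000] k=[97 97 97 97 97 97 97 7 0 0]
t=2: x=[97.0000 97.0000 97.0000 97.0000 97.0000 97.0000 93.8500 9.9050 0.2450 0.0000] k=[97 97 97 97 97 97 96 10 4 0]
t=3: x=[97.0000 97.0000 97.0000 97.0000 97.0000 96.9650 93.0250 12.8000 4.0700 0.1400] k=[97 97 97 97 97 97 97 10 0 0]
t=4: x=[97.0000 97.0000 97.0000 97.0000 97.0000 97.0000 93.9550 12.6950 0.3500 0.0000] k=[97 97 97 97 97 97 95 14 0 0]
t=5: x=[97.0000 97.0000 97.0000 97.0000 97.0000 96.9300 92.2350 16.3450 0.4900 0.0000] k=[97 97 97 97 97 95 94 20 0 0]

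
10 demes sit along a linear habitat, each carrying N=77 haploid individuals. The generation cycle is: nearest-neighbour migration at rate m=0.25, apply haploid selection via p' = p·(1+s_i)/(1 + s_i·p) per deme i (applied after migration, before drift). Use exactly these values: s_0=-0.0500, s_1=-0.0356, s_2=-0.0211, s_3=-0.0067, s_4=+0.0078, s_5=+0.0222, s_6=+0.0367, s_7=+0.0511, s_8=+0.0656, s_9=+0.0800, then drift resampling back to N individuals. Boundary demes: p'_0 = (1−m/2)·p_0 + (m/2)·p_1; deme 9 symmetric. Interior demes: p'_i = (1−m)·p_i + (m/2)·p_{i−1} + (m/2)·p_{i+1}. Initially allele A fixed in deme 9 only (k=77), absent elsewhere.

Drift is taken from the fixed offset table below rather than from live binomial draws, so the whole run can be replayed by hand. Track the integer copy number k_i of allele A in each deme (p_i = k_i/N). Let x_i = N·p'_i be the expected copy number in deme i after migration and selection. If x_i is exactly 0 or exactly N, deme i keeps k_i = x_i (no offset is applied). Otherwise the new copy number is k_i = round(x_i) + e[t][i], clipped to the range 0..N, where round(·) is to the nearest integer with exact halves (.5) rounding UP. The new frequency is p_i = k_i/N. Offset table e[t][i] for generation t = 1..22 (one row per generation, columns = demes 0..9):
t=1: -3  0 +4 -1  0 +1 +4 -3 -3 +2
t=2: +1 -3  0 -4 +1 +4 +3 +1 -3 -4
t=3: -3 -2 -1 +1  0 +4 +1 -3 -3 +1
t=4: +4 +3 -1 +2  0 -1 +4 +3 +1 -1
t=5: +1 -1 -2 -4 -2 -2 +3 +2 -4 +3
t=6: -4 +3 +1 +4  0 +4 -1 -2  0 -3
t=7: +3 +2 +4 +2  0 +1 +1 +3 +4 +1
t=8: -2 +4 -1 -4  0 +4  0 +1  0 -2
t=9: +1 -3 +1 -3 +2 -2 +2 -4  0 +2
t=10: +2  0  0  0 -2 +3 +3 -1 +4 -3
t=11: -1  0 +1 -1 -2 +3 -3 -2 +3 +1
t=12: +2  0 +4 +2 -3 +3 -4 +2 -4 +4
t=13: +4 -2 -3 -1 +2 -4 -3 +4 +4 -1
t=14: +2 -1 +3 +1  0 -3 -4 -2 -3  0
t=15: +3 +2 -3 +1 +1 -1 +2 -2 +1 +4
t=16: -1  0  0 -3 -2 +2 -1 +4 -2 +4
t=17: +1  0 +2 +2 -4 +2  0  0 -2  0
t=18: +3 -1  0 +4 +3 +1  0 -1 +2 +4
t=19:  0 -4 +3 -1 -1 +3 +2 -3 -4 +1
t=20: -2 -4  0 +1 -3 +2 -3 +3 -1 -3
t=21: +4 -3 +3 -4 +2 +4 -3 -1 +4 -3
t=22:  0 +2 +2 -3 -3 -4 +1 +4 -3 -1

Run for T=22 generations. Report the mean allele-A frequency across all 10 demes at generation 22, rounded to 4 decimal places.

t=0: k=[0 0 0 0 0 0 0 0 0 77]
t=1: x=[0.0000 0.0000 0.0000 0.0000 0.0000 0.0000 0.0000 0.0000 10.1730 68.0047] k=[0 0 0 0 0 0 0 0 7 70]
t=2: x=[0.0000 0.0000 0.0000 0.0000 0.0000 0.0000 0.0000 0.9192 14.7426 63.0269] k=[0 0 0 0 0 0 0 2 12 59]
t=3: x=[0.0000 0.0000 0.0000 0.0000 0.0000 0.0000 0.2591 3.1470 17.4682 54.3738] k=[0 0 0 0 0 0 1 0 14 55]
t=4: x=[0.0000 0.0000 0.0000 0.0000 0.0000 0.1278 0.7772 1.9684 18.2447 51.2113] k=[0 0 0 0 0 0 5 5 19 50]
t=5: x=[0.0000 0.0000 0.0000 0.0000 0.0000 0.6388 4.5261 7.0633 22.1128 47.5369] k=[0 0 0 0 0 0 8 9 18 51]
t=6: x=[0.0000 0.0000 0.0000 0.0000 0.0000 1.0219 7.3615 10.4417 21.9843 48.2740] k=[0 0 0 0 0 5 6 8 22 45]
t=7: x=[0.0000 0.0000 0.0000 0.0000 0.6298 4.5939 6.3313 9.9229 24.1659 43.5873] k=[0 0 0 0 1 6 7 13 28 45]
t=8: x=[0.0000 0.0000 0.0000 0.1242 1.5115 5.6132 7.8762 14.7089 29.3957 44.3303] k=[0 0 0 0 2 10 8 16 29 42]
t=9: x=[0.0000 0.0000 0.0000 0.2483 2.7707 8.9217 9.5474 17.2838 30.1573 41.8495] k=[0 0 0 0 5 7 12 13 30 44]
t=10: x=[0.0000 0.0000 0.0000 0.6208 4.6589 7.5227 11.8571 15.6111 30.7913 43.7112] k=[0 0 0 1 3 11 15 15 35 41]
t=11: x=[0.0000 0.0000 0.1224 1.1176 3.7778 10.7007 14.9290 18.1831 34.4552 41.7251] k=[0 0 1 0 2 14 12 16 37 43]
t=12: x=[0.0000 0.1206 0.7343 0.3725 3.2743 12.4779 13.1381 18.8248 36.3417 43.7112] k=[0 0 5 2 0 15 9 21 32 48]
t=13: x=[0.0000 0.6029 3.9199 2.1112 2.1411 12.6048 11.6007 21.6419 33.8250 47.4140] k=[0 0 1 1 4 9 9 26 38 46]
t=14: x=[0.0000 0.1206 0.8567 1.3660 4.2813 8.5403 11.4725 26.2300 38.7229 46.4293] k=[0 0 4 2 4 6 7 24 36 46]
t=15: x=[0.0000 0.4823 3.1843 2.4838 4.0296 5.9953 9.2904 24.1942 36.9692 46.1828] k=[0 2 0 3 5 5 11 22 38 50]
t=16: x=[0.2375 1.4476 0.6119 2.8565 4.7847 5.8679 11.9852 23.4294 38.7229 49.8672] k=[0 1 1 0 3 8 11 27 37 54]
t=17: x=[0.1188 0.8442 0.8567 0.4967 3.2743 7.9044 13.0101 27.1190 39.0980 53.1599] k=[1 1 3 2 0 10 13 27 37 53]
t=18: x=[0.9506 1.2062 2.5715 1.8627 1.5115 9.3031 14.8012 27.3728 38.9730 52.3083] k=[4 0 3 6 5 10 15 26 41 56]
t=19: x=[3.3326 0.8442 2.9391 5.4658 5.7915 10.1926 16.2064 27.3728 42.2150 55.3429] k=[3 0 6 4 5 13 18 24 38 56]
t=20: x=[2.4980 1.0855 4.9012 4.3473 5.9173 12.8585 18.6293 25.8486 39.7227 54.9797] k=[0 0 5 5 3 15 16 29 39 52]
t=21: x=[0.0000 0.6029 4.2878 4.7201 4.7847 13.8730 17.9922 29.5268 40.5962 51.6992] k=[0 0 7 1 7 18 15 29 45 49]
t=22: x=[0.0000 0.8442 5.2693 2.4838 7.6785 16.5333 17.6098 30.1592 44.6971 49.8672] k=[0 3 7 0 5 13 19 34 42 49]

0.2234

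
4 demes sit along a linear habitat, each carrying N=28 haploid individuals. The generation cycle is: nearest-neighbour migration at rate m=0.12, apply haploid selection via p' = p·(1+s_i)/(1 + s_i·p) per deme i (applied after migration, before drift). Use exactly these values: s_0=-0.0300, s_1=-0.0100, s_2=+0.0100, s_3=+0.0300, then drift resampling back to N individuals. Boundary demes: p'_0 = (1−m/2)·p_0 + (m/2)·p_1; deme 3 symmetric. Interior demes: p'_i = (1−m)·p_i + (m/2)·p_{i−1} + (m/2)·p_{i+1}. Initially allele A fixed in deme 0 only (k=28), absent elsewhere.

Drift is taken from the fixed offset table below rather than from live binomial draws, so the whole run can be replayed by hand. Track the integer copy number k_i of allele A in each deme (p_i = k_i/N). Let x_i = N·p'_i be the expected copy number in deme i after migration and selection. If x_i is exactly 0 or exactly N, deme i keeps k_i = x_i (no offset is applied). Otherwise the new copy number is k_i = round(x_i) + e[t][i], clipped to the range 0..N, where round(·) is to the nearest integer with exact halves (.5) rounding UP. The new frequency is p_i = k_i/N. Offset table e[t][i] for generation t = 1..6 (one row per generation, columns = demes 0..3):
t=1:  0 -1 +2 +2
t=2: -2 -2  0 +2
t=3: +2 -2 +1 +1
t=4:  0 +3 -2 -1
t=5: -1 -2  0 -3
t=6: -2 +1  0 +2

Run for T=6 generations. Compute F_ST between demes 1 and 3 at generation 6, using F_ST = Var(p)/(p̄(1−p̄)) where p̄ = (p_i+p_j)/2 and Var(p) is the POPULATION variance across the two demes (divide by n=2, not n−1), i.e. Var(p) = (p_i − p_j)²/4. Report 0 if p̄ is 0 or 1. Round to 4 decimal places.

t=0: k=[28 0 0 0]
t=1: x=[26.2712 1.6642 0.0000 0.0000] k=[26 1 0 0]
t=2: x=[24.4056 2.4177 0.0606 0.0000] k=[22 0 0 0]
t=3: x=[20.5141 1.3074 0.0000 0.0000] k=[23 0 0 0]
t=4: x=[21.4687 1.3669 0.0000 0.0000] k=[21 4 0 0]
t=5: x=[19.8046 4.7403 0.2424 0.0000] k=[19 3 0 0]
t=6: x=[17.8437 3.7473 0.1818 0.0000] k=[16 5 0 0]

0.0980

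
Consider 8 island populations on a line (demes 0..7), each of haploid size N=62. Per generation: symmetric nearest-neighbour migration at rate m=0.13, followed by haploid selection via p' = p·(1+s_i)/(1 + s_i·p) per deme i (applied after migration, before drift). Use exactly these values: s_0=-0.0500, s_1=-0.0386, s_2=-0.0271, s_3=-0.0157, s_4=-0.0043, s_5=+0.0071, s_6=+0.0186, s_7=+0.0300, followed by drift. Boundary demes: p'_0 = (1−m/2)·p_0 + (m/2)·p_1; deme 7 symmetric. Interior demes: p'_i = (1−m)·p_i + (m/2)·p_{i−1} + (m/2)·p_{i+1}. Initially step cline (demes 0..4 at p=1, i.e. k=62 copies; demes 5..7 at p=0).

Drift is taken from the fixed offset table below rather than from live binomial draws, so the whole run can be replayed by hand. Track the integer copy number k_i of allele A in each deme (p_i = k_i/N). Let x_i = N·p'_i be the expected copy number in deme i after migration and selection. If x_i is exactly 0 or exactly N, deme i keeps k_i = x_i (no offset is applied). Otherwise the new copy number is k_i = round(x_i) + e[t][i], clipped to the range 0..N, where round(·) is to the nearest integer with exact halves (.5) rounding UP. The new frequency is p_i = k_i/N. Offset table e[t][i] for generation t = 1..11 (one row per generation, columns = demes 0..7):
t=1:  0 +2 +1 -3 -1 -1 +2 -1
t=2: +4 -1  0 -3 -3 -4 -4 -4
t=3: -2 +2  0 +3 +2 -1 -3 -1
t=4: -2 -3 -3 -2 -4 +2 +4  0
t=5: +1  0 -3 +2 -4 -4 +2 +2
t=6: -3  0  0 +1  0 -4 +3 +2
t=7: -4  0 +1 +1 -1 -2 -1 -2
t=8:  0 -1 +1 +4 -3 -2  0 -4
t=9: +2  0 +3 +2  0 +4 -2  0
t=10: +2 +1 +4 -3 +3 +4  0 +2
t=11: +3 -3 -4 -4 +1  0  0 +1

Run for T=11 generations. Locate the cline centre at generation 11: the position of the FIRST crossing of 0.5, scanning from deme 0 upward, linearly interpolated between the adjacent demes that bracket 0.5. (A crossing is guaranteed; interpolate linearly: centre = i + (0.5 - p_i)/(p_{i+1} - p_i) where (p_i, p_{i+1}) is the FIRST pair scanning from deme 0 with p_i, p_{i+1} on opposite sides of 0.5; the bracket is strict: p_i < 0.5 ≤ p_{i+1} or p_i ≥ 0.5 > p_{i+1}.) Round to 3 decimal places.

4.300

t=0: k=[62 62 62 62 62 0 0 0]
t=1: x=[62.0000 62.0000 62.0000 62.0000 57.9537 4.0567 0.0000 0.0000] k=[62 62 62 62 57 3 0 0]
t=2: x=[62.0000 62.0000 62.0000 61.6698 53.7843 6.3552 0.1986 0.0000] k=[62 62 62 59 51 2 0 0]
t=3: x=[62.0000 62.0000 61.7996 58.6249 48.2890 5.0879 0.1324 0.0000] k=[62 62 62 62 50 4 0 0]
t=4: x=[62.0000 62.0000 62.0000 61.2077 47.7427 6.7726 0.2648 0.0000] k=[62 62 62 59 44 9 4 0]
t=5: x=[62.0000 62.0000 61.7996 58.1634 42.6427 11.0139 4.1356 0.2678] k=[62 62 59 60 39 7 6 2]
t=6: x=[62.0000 61.7972 59.1871 58.5184 38.2219 9.0696 5.9027 2.3253] k=[62 62 59 60 38 5 9 4]
t=7: x=[62.0000 61.7972 59.1871 58.4524 37.2209 7.4513 8.5499 4.4454] k=[62 62 60 59 36 5 8 2]
t=8: x=[62.0000 61.8648 60.0128 57.5045 35.4146 7.2552 7.5362 2.4589] k=[62 61 61 62 32 5 8 0]
t=9: x=[61.9316 61.0280 61.0394 59.9539 32.1283 6.9938 7.4043 0.5355] k=[62 61 62 62 32 11 5 1]
t=10: x=[61.9316 61.0956 61.9332 60.0199 32.5184 12.0435 5.2174 1.2970] k=[62 62 62 57 36 16 5 3]
t=11: x=[62.0000 62.0000 61.6660 55.8732 36.0000 16.6711 5.6794 3.2190] k=[62 62 58 52 37 17 6 4]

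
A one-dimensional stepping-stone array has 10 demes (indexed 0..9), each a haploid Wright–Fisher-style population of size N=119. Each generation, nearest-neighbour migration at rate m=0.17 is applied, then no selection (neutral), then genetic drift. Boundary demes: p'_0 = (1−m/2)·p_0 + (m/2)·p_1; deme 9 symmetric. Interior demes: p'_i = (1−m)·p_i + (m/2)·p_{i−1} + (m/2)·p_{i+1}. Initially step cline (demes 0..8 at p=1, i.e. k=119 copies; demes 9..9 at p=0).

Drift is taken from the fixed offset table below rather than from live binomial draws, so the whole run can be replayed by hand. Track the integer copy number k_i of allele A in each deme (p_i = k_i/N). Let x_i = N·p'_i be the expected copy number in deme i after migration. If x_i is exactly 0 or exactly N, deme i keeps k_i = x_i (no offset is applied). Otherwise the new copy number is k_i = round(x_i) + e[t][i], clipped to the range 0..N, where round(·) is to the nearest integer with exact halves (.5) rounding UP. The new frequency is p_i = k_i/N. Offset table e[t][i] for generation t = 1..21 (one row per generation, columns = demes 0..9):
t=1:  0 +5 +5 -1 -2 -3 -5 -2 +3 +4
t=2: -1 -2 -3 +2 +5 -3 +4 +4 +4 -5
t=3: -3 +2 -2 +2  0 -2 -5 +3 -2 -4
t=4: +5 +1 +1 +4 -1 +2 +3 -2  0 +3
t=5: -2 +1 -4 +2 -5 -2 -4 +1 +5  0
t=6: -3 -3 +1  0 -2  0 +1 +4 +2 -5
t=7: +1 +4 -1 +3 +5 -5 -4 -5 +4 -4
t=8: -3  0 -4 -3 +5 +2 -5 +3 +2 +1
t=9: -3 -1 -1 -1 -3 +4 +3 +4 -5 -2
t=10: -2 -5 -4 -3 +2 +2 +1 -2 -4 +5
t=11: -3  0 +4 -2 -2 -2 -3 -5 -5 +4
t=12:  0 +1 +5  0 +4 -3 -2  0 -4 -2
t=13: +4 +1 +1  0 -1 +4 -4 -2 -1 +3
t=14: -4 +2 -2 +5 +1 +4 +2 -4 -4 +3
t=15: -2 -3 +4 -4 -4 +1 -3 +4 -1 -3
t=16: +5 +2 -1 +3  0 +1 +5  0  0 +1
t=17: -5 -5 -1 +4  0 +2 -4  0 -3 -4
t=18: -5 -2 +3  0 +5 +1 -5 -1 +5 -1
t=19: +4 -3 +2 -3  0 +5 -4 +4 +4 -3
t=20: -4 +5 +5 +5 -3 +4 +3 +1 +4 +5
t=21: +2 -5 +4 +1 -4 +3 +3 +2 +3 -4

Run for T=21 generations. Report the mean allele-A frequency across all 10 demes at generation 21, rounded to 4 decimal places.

0.8790

t=0: k=[119 119 119 119 119 119 119 119 119 0]
t=1: x=[119.0000 119.0000 119.0000 119.0000 119.0000 119.0000 119.0000 119.0000 108.8850 10.1150] k=[119 119 119 119 119 119 119 119 112 14]
t=2: x=[119.0000 119.0000 119.0000 119.0000 119.0000 119.0000 119.0000 118.4050 104.2650 22.3300] k=[119 119 119 119 119 119 119 119 108 17]
t=3: x=[119.0000 119.0000 119.0000 119.0000 119.0000 119.0000 119.0000 118.0650 101.2000 24.7350] k=[119 119 119 119 119 119 119 119 99 21]
t=4: x=[119.0000 119.0000 119.0000 119.0000 119.0000 119.0000 119.0000 117.3000 94.0700 27.6300] k=[119 119 119 119 119 119 119 115 94 31]
t=5: x=[119.0000 119.0000 119.0000 119.0000 119.0000 119.0000 118.6600 113.5550 90.4300 36.3550] k=[119 119 119 119 119 119 115 115 95 36]
t=6: x=[119.0000 119.0000 119.0000 119.0000 119.0000 118.6600 115.3400 113.3000 91.6850 41.0150] k=[119 119 119 119 119 119 116 117 94 36]
t=7: x=[119.0000 119.0000 119.0000 119.0000 119.0000 118.7450 116.3400 114.9600 91.0250 40.9300] k=[119 119 119 119 119 114 112 110 95 37]
t=8: x=[119.0000 119.0000 119.0000 119.0000 118.5750 114.2550 112.0000 108.8950 91.3450 41.9300] k=[119 119 119 119 119 116 107 112 93 43]
t=9: x=[119.0000 119.0000 119.0000 119.0000 118.7450 115.4900 108.1900 109.9600 90.3650 47.2500] k=[119 119 119 119 116 119 111 114 85 45]
t=10: x=[119.0000 119.0000 119.0000 118.7450 116.5100 118.0650 111.9350 111.2800 84.0650 48.4000] k=[119 119 119 116 119 119 113 109 80 53]
t=11: x=[119.0000 119.0000 118.7450 116.5100 118.7450 118.4900 113.1700 106.8750 80.1700 55.2950] k=[119 119 119 115 117 116 110 102 75 59]
t=12: x=[119.0000 119.0000 118.6600 115.5100 116.7450 115.5750 109.8300 100.3850 75.9350 60.3600] k=[119 119 119 116 119 113 108 100 72 58]
t=13: x=[119.0000 119.0000 118.7450 116.5100 118.2350 113.0850 107.7450 98.3000 73.1900 59.1900] k=[119 119 119 117 117 117 104 96 72 62]
t=14: x=[119.0000 119.0000 118.8300 117.1700 117.0000 115.8950 104.4250 94.6400 73.1900 62.8500] k=[119 119 117 119 118 119 106 91 69 66]
t=15: x=[119.0000 118.8300 117.3400 118.7450 118.1700 117.8100 105.8300 90.4050 70.6150 66.2550] k=[119 116 119 115 114 119 103 94 70 63]
t=16: x=[118.7450 116.5100 118.4050 115.2550 114.5100 117.2150 103.5950 92.7250 71.4450 63.5950] k=[119 119 117 118 115 118 109 93 71 65]
t=17: x=[119.0000 118.8300 117.2550 117.6600 115.5100 116.9800 108.4050 92.4900 72.3600 65.5100] k=[119 114 116 119 116 119 104 92 69 62]
t=18: x=[118.5750 114.5950 116.0850 118.4900 116.5100 117.4700 104.2550 91.0650 70.3600 62.5950] k=[114 113 119 118 119 118 99 90 75 62]
t=19: x=[113.9150 113.5950 118.4050 118.1700 118.8300 116.4700 99.8500 89.4900 75.1700 63.1050] k=[118 111 119 115 119 119 96 93 79 60]
t=20: x=[117.4050 112.2750 117.9800 115.6800 118.6600 117.0450 97.7000 92.0650 78.5750 61.6150] k=[113 117 119 119 116 119 101 93 83 67]
t=21: x=[113.3400 116.8300 118.8300 118.7450 116.5100 117.2150 101.8500 92.8300 82.4900 68.3600] k=[115 112 119 119 113 119 105 95 85 64]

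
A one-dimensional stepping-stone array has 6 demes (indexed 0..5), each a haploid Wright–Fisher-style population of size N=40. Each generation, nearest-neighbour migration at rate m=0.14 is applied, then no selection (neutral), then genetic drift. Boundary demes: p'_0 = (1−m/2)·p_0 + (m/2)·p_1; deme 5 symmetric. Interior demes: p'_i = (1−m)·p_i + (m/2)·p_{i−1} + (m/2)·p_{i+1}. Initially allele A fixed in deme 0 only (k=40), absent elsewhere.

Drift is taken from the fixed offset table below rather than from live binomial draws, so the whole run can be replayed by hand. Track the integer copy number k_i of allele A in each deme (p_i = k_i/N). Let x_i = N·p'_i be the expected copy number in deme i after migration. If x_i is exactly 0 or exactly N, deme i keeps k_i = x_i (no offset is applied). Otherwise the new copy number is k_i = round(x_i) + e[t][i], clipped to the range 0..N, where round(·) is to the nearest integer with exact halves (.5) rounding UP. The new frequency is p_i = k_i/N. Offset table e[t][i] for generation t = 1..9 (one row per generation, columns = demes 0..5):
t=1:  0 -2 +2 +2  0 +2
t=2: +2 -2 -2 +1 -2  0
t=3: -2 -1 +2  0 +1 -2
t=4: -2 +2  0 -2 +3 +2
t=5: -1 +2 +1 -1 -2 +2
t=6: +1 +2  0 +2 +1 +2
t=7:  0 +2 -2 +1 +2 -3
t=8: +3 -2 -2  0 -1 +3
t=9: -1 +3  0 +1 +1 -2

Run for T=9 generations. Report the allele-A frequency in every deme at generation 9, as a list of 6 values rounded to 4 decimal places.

[0.6000, 0.3750, 0.0500, 0.1000, 0.0500, 0.0250]

t=0: k=[40 0 0 0 0 0]
t=1: x=[37.2000 2.8000 0.0000 0.0000 0.0000 0.0000] k=[37 1 0 0 0 0]
t=2: x=[34.4800 3.4500 0.0700 0.0000 0.0000 0.0000] k=[36 1 0 0 0 0]
t=3: x=[33.5500 3.3800 0.0700 0.0000 0.0000 0.0000] k=[32 2 2 0 0 0]
t=4: x=[29.9000 4.1000 1.8600 0.1400 0.0000 0.0000] k=[28 6 2 0 0 0]
t=5: x=[26.4600 7.2600 2.1400 0.1400 0.0000 0.0000] k=[25 9 3 0 0 0]
t=6: x=[23.8800 9.7000 3.2100 0.2100 0.0000 0.0000] k=[25 12 3 2 0 0]
t=7: x=[24.0900 12.2800 3.5600 1.9300 0.1400 0.0000] k=[24 14 2 3 2 0]
t=8: x=[23.3000 13.8600 2.9100 2.8600 1.9300 0.1400] k=[26 12 1 3 1 3]
t=9: x=[25.0200 12.2100 1.9100 2.7200 1.2800 2.8600] k=[24 15 2 4 2 1]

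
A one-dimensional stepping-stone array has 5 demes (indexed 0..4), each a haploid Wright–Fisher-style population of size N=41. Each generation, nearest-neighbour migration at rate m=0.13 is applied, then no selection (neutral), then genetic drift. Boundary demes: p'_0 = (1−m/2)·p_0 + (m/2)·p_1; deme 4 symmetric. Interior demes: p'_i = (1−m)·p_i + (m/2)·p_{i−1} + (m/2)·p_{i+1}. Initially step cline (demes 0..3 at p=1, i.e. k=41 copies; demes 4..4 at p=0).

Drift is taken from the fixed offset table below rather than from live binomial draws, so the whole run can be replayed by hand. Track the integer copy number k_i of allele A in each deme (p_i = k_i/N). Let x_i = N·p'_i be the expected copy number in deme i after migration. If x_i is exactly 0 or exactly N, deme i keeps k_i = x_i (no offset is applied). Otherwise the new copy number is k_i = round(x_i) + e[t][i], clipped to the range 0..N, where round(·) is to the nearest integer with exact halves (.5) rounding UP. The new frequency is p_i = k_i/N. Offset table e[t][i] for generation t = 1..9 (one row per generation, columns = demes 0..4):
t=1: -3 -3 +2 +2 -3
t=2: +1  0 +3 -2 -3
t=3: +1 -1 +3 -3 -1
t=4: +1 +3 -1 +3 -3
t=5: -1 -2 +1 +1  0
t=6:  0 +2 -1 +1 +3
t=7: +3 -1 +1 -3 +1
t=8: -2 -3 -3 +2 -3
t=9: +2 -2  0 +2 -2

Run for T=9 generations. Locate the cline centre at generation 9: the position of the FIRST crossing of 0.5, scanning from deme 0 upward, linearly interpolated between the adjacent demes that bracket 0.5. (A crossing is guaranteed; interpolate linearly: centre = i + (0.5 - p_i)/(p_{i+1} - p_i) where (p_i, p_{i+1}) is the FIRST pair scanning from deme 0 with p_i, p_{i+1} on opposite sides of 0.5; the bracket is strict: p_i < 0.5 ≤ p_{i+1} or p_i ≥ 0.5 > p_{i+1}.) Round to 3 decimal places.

t=0: k=[41 41 41 41 0]
t=1: x=[41.0000 41.0000 41.0000 38.3350 2.6650] k=[41 41 41 40 0]
t=2: x=[41.0000 41.0000 40.9350 37.4650 2.6000] k=[41 41 41 35 0]
t=3: x=[41.0000 41.0000 40.6100 33.1150 2.2750] k=[41 41 41 30 1]
t=4: x=[41.0000 41.0000 40.2850 28.8300 2.8850] k=[41 41 39 32 0]
t=5: x=[41.0000 40.8700 38.6750 30.3750 2.0800] k=[41 39 40 31 2]
t=6: x=[40.8700 39.1950 39.3500 29.7000 3.8850] k=[41 41 38 31 7]
t=7: x=[41.0000 40.8050 37.7400 29.8950 8.5600] k=[41 40 39 27 10]
t=8: x=[40.9350 40.0000 38.2850 26.6750 11.1050] k=[39 37 35 29 8]
t=9: x=[38.8700 37.0000 34.7400 28.0250 9.3650] k=[41 35 35 30 7]

3.413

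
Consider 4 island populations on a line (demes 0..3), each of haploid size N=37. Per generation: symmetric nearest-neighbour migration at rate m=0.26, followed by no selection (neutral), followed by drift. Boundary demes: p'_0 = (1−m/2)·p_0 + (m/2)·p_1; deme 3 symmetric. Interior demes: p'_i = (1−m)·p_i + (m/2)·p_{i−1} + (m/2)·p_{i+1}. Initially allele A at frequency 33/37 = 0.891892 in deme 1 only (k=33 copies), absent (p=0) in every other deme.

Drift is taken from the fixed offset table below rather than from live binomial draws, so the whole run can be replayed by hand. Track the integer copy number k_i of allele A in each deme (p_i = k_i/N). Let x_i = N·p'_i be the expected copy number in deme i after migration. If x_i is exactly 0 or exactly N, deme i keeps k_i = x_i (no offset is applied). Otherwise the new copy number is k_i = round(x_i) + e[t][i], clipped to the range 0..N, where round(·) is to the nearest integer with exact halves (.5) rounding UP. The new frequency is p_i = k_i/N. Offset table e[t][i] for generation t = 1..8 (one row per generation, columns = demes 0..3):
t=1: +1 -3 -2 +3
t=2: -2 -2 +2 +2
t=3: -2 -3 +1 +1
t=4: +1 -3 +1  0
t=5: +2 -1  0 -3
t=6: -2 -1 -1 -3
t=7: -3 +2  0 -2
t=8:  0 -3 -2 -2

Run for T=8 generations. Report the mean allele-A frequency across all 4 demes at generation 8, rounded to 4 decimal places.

0.0676

t=0: k=[0 33 0 0]
t=1: x=[4.2900 24.4200 4.2900 0.0000] k=[5 21 2 0]
t=2: x=[7.0800 16.4500 4.2100 0.2600] k=[5 14 6 2]
t=3: x=[6.1700 11.7900 6.5200 2.5200] k=[4 9 8 4]
t=4: x=[4.6500 8.2200 7.6100 4.5200] k=[6 5 9 5]
t=5: x=[5.8700 5.6500 7.9600 5.5200] k=[8 5 8 3]
t=6: x=[7.6100 5.7800 6.9600 3.6500] k=[6 5 6 1]
t=7: x=[5.8700 5.2600 5.2200 1.6500] k=[3 7 5 0]
t=8: x=[3.5200 6.2200 4.6100 0.6500] k=[4 3 3 0]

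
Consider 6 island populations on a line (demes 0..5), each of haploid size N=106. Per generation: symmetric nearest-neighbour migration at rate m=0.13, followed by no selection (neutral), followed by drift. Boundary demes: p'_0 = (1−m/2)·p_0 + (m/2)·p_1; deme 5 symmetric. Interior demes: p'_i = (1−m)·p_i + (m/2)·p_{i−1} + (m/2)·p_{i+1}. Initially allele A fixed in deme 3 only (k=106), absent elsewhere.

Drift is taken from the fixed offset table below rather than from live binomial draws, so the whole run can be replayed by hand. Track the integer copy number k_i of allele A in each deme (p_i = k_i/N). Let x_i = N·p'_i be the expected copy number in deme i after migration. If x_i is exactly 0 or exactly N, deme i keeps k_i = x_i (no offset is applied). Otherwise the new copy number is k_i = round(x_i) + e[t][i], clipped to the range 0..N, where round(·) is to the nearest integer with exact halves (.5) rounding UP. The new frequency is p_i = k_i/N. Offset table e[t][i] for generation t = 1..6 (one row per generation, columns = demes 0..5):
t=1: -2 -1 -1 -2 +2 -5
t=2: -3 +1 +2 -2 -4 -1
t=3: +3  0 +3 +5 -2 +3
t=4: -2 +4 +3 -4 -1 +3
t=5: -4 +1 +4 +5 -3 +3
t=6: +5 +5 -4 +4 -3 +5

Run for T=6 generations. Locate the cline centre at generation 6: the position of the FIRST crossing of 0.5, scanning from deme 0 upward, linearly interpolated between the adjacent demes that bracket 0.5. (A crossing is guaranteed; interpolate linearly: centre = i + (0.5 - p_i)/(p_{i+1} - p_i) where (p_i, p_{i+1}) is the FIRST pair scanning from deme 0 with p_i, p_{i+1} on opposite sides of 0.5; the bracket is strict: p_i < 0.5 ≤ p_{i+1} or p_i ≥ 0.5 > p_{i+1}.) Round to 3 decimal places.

t=0: k=[0 0 0 106 0 0]
t=1: x=[0.0000 0.0000 6.8900 92.2200 6.8900 0.0000] k=[0 0 6 90 9 0]
t=2: x=[0.0000 0.3900 11.0700 79.2750 13.6800 0.5850] k=[0 1 13 77 10 0]
t=3: x=[0.0650 1.7150 16.3800 68.4850 13.7050 0.6500] k=[3 2 19 73 12 4]
t=4: x=[2.9350 3.1700 21.4050 65.5250 15.4450 4.5200] k=[1 7 24 62 14 8]
t=5: x=[1.3900 7.7150 25.3650 56.4100 16.7300 8.3900] k=[0 9 29 61 14 11]
t=6: x=[0.5850 9.7150 29.7800 55.8650 16.8600 11.1950] k=[6 15 26 60 14 16]

2.794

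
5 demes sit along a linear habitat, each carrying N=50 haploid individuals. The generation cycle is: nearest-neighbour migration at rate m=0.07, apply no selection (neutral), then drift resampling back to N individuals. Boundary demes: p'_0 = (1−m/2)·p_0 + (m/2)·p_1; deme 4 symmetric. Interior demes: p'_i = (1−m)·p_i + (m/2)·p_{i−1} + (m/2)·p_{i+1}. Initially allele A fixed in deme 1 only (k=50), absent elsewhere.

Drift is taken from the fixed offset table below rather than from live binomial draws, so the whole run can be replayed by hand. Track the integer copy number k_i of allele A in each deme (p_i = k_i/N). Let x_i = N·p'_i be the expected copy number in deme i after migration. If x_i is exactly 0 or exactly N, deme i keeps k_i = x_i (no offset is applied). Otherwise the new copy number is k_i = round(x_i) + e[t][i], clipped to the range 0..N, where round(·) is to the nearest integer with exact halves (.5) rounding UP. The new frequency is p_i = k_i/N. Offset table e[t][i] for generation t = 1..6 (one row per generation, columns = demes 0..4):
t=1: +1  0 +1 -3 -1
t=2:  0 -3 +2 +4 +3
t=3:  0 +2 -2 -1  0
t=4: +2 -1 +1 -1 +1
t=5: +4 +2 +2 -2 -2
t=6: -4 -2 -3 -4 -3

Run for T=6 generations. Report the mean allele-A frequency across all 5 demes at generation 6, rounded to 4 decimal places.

t=0: k=[0 50 0 0 0]
t=1: x=[1.7500 46.5000 1.7500 0.0000 0.0000] k=[3 47 3 0 0]
t=2: x=[4.5400 43.9200 4.4350 0.1050 0.0000] k=[5 41 6 4 0]
t=3: x=[6.2600 38.5150 7.1550 3.9300 0.1400] k=[6 41 5 3 0]
t=4: x=[7.2250 38.5150 6.1900 2.9650 0.1050] k=[9 38 7 2 1]
t=5: x=[10.0150 35.9000 7.9100 2.1400 1.0350] k=[14 38 10 0 0]
t=6: x=[14.8400 36.1800 10.6300 0.3500 0.0000] k=[11 34 8 0 0]

0.2120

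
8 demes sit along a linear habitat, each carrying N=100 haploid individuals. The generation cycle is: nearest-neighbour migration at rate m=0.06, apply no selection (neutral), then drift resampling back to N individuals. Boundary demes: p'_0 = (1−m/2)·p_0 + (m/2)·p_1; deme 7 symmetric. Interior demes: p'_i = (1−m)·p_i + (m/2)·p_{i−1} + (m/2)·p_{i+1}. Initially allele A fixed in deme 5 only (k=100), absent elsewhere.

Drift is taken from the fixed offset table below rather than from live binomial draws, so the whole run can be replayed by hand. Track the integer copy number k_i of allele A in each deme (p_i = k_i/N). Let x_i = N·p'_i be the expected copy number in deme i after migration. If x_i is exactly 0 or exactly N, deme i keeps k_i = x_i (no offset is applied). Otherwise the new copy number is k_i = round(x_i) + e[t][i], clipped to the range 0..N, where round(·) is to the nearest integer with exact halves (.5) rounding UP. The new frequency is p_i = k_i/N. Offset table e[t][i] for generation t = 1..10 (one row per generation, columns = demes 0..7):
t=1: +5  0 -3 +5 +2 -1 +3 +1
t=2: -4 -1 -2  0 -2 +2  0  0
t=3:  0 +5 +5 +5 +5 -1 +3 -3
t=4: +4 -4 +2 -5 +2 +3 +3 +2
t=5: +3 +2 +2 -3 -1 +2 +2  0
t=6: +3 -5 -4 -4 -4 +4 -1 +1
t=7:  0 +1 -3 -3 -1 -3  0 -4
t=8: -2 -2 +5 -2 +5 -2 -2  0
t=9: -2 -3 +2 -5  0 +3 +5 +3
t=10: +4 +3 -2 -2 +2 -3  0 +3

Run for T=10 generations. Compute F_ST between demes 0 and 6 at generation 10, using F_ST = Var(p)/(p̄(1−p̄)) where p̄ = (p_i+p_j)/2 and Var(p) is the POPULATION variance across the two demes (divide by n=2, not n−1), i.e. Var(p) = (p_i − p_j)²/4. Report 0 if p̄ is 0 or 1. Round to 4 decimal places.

t=0: k=[0 0 0 0 0 100 0 0]
t=1: x=[0.0000 0.0000 0.0000 0.0000 3.0000 94.0000 3.0000 0.0000] k=[0 0 0 0 5 93 6 0]
t=2: x=[0.0000 0.0000 0.0000 0.1500 7.4900 87.7500 8.4300 0.1800] k=[0 0 0 0 5 90 8 0]
t=3: x=[0.0000 0.0000 0.0000 0.1500 7.4000 84.9900 10.2200 0.2400] k=[0 0 0 5 12 84 13 0]
t=4: x=[0.0000 0.0000 0.1500 5.0600 13.9500 79.7100 14.7400 0.3900] k=[0 0 2 0 16 83 18 2]
t=5: x=[0.0000 0.0600 1.8800 0.5400 17.5300 79.0400 19.4700 2.4800] k=[0 2 4 0 17 81 21 2]
t=6: x=[0.0600 2.0000 3.8200 0.6300 18.4100 77.2800 22.2300 2.5700] k=[3 0 0 0 14 81 21 4]
t=7: x=[2.9100 0.0900 0.0000 0.4200 15.5900 77.1900 22.2900 4.5100] k=[3 1 0 0 15 74 22 1]
t=8: x=[2.9400 1.0300 0.0300 0.4500 16.3200 70.6700 22.9300 1.6300] k=[1 0 5 0 21 69 21 2]
t=9: x=[0.9700 0.1800 4.7000 0.7800 21.8100 66.1200 21.8700 2.5700] k=[0 0 7 0 22 69 27 6]
t=10: x=[0.0000 0.2100 6.5800 0.8700 22.7500 66.3300 27.6300 6.6300] k=[0 3 5 0 25 63 28 10]

0.1628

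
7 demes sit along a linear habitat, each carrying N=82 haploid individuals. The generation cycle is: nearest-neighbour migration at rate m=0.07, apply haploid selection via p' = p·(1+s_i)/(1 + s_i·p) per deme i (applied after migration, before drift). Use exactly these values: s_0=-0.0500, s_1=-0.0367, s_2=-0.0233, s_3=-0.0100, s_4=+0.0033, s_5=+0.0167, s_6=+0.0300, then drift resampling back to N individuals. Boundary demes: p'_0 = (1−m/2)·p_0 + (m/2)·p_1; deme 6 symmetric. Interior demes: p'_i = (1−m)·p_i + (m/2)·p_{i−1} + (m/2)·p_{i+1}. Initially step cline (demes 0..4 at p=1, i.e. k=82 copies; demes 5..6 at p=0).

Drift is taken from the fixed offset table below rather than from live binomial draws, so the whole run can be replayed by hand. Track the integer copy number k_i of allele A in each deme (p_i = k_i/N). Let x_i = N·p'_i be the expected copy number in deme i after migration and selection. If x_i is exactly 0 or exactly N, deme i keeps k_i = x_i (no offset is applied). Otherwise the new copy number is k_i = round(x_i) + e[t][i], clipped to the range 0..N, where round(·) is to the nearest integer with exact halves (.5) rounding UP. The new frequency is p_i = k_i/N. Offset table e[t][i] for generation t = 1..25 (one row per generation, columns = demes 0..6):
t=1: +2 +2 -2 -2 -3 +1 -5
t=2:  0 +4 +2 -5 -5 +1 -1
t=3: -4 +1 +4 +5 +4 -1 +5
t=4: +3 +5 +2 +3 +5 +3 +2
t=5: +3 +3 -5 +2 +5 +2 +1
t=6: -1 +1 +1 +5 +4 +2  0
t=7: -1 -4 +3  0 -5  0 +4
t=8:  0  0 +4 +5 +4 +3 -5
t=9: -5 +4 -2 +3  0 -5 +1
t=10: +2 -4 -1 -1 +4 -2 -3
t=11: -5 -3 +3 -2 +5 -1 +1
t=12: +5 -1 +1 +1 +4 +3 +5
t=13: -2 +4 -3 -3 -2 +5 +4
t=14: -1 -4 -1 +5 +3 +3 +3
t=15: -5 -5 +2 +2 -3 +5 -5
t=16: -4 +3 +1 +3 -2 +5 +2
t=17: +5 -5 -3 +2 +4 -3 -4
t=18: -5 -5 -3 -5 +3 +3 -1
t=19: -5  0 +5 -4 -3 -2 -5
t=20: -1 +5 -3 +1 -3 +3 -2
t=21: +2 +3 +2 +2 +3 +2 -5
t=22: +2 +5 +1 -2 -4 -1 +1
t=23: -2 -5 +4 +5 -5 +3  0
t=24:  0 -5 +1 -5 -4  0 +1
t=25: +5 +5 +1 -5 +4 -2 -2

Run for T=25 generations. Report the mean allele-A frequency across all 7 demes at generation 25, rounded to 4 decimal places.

0.7648

t=0: k=[82 82 82 82 82 0 0]
t=1: x=[82.0000 82.0000 82.0000 82.0000 79.1391 2.9162 0.0000] k=[82 82 82 82 76 4 0]
t=2: x=[82.0000 82.0000 82.0000 81.7879 73.7146 6.4781 0.1442] k=[82 82 82 77 69 7 0]
t=3: x=[82.0000 82.0000 81.8208 76.8467 67.1501 9.0576 0.2523] k=[82 82 82 82 71 8 5]
t=4: x=[82.0000 82.0000 82.0000 81.6111 69.2156 10.2476 5.2483] k=[82 82 82 82 74 13 7]
t=5: x=[82.0000 82.0000 82.0000 81.7172 72.1735 15.1283 7.4068] k=[82 82 82 82 77 17 8]
t=6: x=[82.0000 82.0000 82.0000 81.8232 75.0959 19.0259 8.5385] k=[82 82 82 82 79 21 9]
t=7: x=[82.0000 82.0000 82.0000 81.8939 77.0902 22.8822 9.6693] k=[82 82 82 82 72 23 14]
t=8: x=[82.0000 82.0000 82.0000 81.6465 70.6672 24.6848 14.6676] k=[82 82 82 82 75 28 10]
t=9: x=[82.0000 82.0000 82.0000 81.7525 73.6248 29.3263 10.9065] k=[82 82 82 82 74 24 12]
t=10: x=[82.0000 82.0000 82.0000 81.7172 72.5576 25.6208 12.7347] k=[82 82 82 81 77 24 10]
t=11: x=[82.0000 82.0000 81.9642 80.8840 75.3053 25.6561 10.7634] k=[82 82 82 79 80 25 12]
t=12: x=[82.0000 82.0000 81.8925 79.1121 78.0524 26.7677 12.7705] k=[82 82 82 80 82 30 18]
t=13: x=[82.0000 82.0000 81.9283 80.1216 80.1161 31.7215 18.8456] k=[82 82 79 77 78 37 23]
t=14: x=[82.0000 81.8910 78.9669 77.0585 76.5468 38.2828 23.9885] k=[82 78 78 82 80 41 27]
t=15: x=[81.8526 78.0001 78.0523 81.7879 78.7154 42.2143 28.0328] k=[77 73 80 82 76 47 23]
t=16: x=[76.6073 73.0924 79.7745 81.7172 75.2155 47.5064 24.3429] k=[73 76 81 82 73 53 26]
t=17: x=[72.6900 75.8610 80.8332 81.6465 72.6423 53.0659 27.4824] k=[78 71 78 82 77 50 23]
t=18: x=[77.5437 71.1426 77.8021 81.6818 76.2476 50.3226 24.4492] k=[73 66 75 77 79 53 23]
t=19: x=[72.3258 66.0859 74.5978 76.9526 78.0325 53.1704 24.5554] k=[67 66 80 73 75 51 20]
t=20: x=[66.3250 66.0501 79.2020 73.2366 74.1135 51.0747 21.5513] k=[65 71 76 74 71 54 20]
t=21: x=[64.5147 70.6030 75.6176 73.8919 70.5425 53.7127 21.6578] k=[67 74 78 76 74 56 17]
t=22: x=[66.6141 73.6178 77.6948 75.9439 73.4652 55.5626 18.7897] k=[69 79 79 74 69 55 20]
t=23: x=[68.7915 78.5278 78.7523 73.9271 68.7217 54.5682 21.6933] k=[67 74 82 79 64 58 22]
t=24: x=[66.6141 73.7620 81.6059 78.5469 64.3607 57.2372 23.7556] k=[67 69 82 74 60 57 25]
t=25: x=[66.4334 68.9807 81.2476 73.7154 60.4374 56.2783 26.6489] k=[71 74 82 69 64 54 25]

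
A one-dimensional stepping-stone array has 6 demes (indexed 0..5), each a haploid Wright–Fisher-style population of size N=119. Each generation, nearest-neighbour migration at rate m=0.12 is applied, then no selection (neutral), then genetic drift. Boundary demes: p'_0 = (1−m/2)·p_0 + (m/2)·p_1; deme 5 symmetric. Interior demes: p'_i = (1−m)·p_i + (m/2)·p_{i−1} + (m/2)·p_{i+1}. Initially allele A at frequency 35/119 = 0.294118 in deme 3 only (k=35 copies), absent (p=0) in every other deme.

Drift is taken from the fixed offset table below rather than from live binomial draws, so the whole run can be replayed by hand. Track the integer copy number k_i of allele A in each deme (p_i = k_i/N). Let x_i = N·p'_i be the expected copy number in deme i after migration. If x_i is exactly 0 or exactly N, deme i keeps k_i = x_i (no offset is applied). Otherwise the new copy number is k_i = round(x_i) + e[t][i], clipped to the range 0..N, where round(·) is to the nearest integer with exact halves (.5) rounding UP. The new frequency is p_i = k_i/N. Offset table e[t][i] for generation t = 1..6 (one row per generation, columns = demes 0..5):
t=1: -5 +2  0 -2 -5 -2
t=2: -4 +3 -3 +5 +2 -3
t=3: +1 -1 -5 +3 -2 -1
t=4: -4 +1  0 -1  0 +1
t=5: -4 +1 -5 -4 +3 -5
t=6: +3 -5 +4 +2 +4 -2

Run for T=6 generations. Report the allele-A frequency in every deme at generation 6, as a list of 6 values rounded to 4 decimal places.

[0.0252, 0.0000, 0.0420, 0.1597, 0.1092, 0.0000]

t=0: k=[0 0 0 35 0 0]
t=1: x=[0.0000 0.0000 2.1000 30.8000 2.1000 0.0000] k=[0 0 2 29 0 0]
t=2: x=[0.0000 0.1200 3.5000 25.6400 1.7400 0.0000] k=[0 3 1 31 4 0]
t=3: x=[0.1800 2.7000 2.9200 27.5800 5.3800 0.2400] k=[1 2 0 31 3 0]
t=4: x=[1.0600 1.8200 1.9800 27.4600 4.5000 0.1800] k=[0 3 2 26 5 1]
t=5: x=[0.1800 2.7600 3.5000 23.3000 6.0200 1.2400] k=[0 4 0 19 9 0]
t=6: x=[0.2400 3.5200 1.3800 17.2600 9.0600 0.5400] k=[3 0 5 19 13 0]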